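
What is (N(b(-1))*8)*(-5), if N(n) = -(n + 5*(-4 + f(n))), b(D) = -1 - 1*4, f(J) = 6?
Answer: 200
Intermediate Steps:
b(D) = -5 (b(D) = -1 - 4 = -5)
N(n) = -10 - n (N(n) = -(n + 5*(-4 + 6)) = -(n + 5*2) = -(n + 10) = -(10 + n) = -10 - n)
(N(b(-1))*8)*(-5) = ((-10 - 1*(-5))*8)*(-5) = ((-10 + 5)*8)*(-5) = -5*8*(-5) = -40*(-5) = 200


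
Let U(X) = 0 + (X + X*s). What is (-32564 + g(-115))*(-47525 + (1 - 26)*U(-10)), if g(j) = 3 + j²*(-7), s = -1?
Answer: 5947088400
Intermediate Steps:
U(X) = 0 (U(X) = 0 + (X + X*(-1)) = 0 + (X - X) = 0 + 0 = 0)
g(j) = 3 - 7*j²
(-32564 + g(-115))*(-47525 + (1 - 26)*U(-10)) = (-32564 + (3 - 7*(-115)²))*(-47525 + (1 - 26)*0) = (-32564 + (3 - 7*13225))*(-47525 - 25*0) = (-32564 + (3 - 92575))*(-47525 + 0) = (-32564 - 92572)*(-47525) = -125136*(-47525) = 5947088400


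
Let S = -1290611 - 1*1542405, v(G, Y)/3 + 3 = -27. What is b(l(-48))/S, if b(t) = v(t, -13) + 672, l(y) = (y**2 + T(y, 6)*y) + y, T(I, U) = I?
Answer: -291/1416508 ≈ -0.00020543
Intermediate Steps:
v(G, Y) = -90 (v(G, Y) = -9 + 3*(-27) = -9 - 81 = -90)
l(y) = y + 2*y**2 (l(y) = (y**2 + y*y) + y = (y**2 + y**2) + y = 2*y**2 + y = y + 2*y**2)
b(t) = 582 (b(t) = -90 + 672 = 582)
S = -2833016 (S = -1290611 - 1542405 = -2833016)
b(l(-48))/S = 582/(-2833016) = 582*(-1/2833016) = -291/1416508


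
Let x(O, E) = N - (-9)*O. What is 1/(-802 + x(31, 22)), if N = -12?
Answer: -1/535 ≈ -0.0018692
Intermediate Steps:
x(O, E) = -12 + 9*O (x(O, E) = -12 - (-9)*O = -12 + 9*O)
1/(-802 + x(31, 22)) = 1/(-802 + (-12 + 9*31)) = 1/(-802 + (-12 + 279)) = 1/(-802 + 267) = 1/(-535) = -1/535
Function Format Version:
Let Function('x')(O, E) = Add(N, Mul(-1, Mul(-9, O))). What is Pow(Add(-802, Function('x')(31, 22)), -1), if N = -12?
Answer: Rational(-1, 535) ≈ -0.0018692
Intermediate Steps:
Function('x')(O, E) = Add(-12, Mul(9, O)) (Function('x')(O, E) = Add(-12, Mul(-1, Mul(-9, O))) = Add(-12, Mul(9, O)))
Pow(Add(-802, Function('x')(31, 22)), -1) = Pow(Add(-802, Add(-12, Mul(9, 31))), -1) = Pow(Add(-802, Add(-12, 279)), -1) = Pow(Add(-802, 267), -1) = Pow(-535, -1) = Rational(-1, 535)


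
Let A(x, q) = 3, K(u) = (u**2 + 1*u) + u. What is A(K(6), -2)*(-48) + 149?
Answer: 5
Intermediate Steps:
K(u) = u**2 + 2*u (K(u) = (u**2 + u) + u = (u + u**2) + u = u**2 + 2*u)
A(K(6), -2)*(-48) + 149 = 3*(-48) + 149 = -144 + 149 = 5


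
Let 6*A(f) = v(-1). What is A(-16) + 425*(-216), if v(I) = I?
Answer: -550801/6 ≈ -91800.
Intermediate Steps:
A(f) = -1/6 (A(f) = (1/6)*(-1) = -1/6)
A(-16) + 425*(-216) = -1/6 + 425*(-216) = -1/6 - 91800 = -550801/6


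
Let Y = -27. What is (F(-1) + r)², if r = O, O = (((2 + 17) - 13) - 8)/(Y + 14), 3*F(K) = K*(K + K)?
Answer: 1024/1521 ≈ 0.67324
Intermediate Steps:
F(K) = 2*K²/3 (F(K) = (K*(K + K))/3 = (K*(2*K))/3 = (2*K²)/3 = 2*K²/3)
O = 2/13 (O = (((2 + 17) - 13) - 8)/(-27 + 14) = ((19 - 13) - 8)/(-13) = (6 - 8)*(-1/13) = -2*(-1/13) = 2/13 ≈ 0.15385)
r = 2/13 ≈ 0.15385
(F(-1) + r)² = ((⅔)*(-1)² + 2/13)² = ((⅔)*1 + 2/13)² = (⅔ + 2/13)² = (32/39)² = 1024/1521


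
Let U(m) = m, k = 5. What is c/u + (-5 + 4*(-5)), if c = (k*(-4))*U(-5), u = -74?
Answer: -975/37 ≈ -26.351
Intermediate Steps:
c = 100 (c = (5*(-4))*(-5) = -20*(-5) = 100)
c/u + (-5 + 4*(-5)) = 100/(-74) + (-5 + 4*(-5)) = 100*(-1/74) + (-5 - 20) = -50/37 - 25 = -975/37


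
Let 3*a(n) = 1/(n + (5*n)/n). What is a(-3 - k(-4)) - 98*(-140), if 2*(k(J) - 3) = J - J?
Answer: 41159/3 ≈ 13720.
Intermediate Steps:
k(J) = 3 (k(J) = 3 + (J - J)/2 = 3 + (½)*0 = 3 + 0 = 3)
a(n) = 1/(3*(5 + n)) (a(n) = 1/(3*(n + (5*n)/n)) = 1/(3*(n + 5)) = 1/(3*(5 + n)))
a(-3 - k(-4)) - 98*(-140) = 1/(3*(5 + (-3 - 1*3))) - 98*(-140) = 1/(3*(5 + (-3 - 3))) + 13720 = 1/(3*(5 - 6)) + 13720 = (⅓)/(-1) + 13720 = (⅓)*(-1) + 13720 = -⅓ + 13720 = 41159/3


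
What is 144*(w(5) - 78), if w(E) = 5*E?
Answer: -7632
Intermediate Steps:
144*(w(5) - 78) = 144*(5*5 - 78) = 144*(25 - 78) = 144*(-53) = -7632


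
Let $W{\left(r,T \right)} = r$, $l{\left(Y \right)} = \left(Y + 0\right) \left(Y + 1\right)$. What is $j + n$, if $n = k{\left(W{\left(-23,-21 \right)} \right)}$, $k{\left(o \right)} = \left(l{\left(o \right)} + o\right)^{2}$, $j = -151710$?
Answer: $81579$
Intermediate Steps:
$l{\left(Y \right)} = Y \left(1 + Y\right)$
$k{\left(o \right)} = \left(o + o \left(1 + o\right)\right)^{2}$ ($k{\left(o \right)} = \left(o \left(1 + o\right) + o\right)^{2} = \left(o + o \left(1 + o\right)\right)^{2}$)
$n = 233289$ ($n = \left(-23\right)^{2} \left(2 - 23\right)^{2} = 529 \left(-21\right)^{2} = 529 \cdot 441 = 233289$)
$j + n = -151710 + 233289 = 81579$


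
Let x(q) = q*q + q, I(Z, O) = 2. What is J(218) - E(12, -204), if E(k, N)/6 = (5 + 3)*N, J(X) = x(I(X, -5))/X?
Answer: 1067331/109 ≈ 9792.0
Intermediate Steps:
x(q) = q + q² (x(q) = q² + q = q + q²)
J(X) = 6/X (J(X) = (2*(1 + 2))/X = (2*3)/X = 6/X)
E(k, N) = 48*N (E(k, N) = 6*((5 + 3)*N) = 6*(8*N) = 48*N)
J(218) - E(12, -204) = 6/218 - 48*(-204) = 6*(1/218) - 1*(-9792) = 3/109 + 9792 = 1067331/109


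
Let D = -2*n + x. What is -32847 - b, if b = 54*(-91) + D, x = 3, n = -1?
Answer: -27938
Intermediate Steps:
D = 5 (D = -2*(-1) + 3 = 2 + 3 = 5)
b = -4909 (b = 54*(-91) + 5 = -4914 + 5 = -4909)
-32847 - b = -32847 - 1*(-4909) = -32847 + 4909 = -27938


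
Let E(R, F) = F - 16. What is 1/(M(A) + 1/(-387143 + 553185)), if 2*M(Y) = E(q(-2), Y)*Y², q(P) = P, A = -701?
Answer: -83021/14625581967928 ≈ -5.6764e-9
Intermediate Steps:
E(R, F) = -16 + F
M(Y) = Y²*(-16 + Y)/2 (M(Y) = ((-16 + Y)*Y²)/2 = (Y²*(-16 + Y))/2 = Y²*(-16 + Y)/2)
1/(M(A) + 1/(-387143 + 553185)) = 1/((½)*(-701)²*(-16 - 701) + 1/(-387143 + 553185)) = 1/((½)*491401*(-717) + 1/166042) = 1/(-352334517/2 + 1/166042) = 1/(-14625581967928/83021) = -83021/14625581967928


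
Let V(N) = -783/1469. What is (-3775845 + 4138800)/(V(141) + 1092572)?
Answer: 106636179/320997497 ≈ 0.33220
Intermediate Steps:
V(N) = -783/1469 (V(N) = -783*1/1469 = -783/1469)
(-3775845 + 4138800)/(V(141) + 1092572) = (-3775845 + 4138800)/(-783/1469 + 1092572) = 362955/(1604987485/1469) = 362955*(1469/1604987485) = 106636179/320997497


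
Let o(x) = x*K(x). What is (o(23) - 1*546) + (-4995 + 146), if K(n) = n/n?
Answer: -5372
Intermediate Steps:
K(n) = 1
o(x) = x (o(x) = x*1 = x)
(o(23) - 1*546) + (-4995 + 146) = (23 - 1*546) + (-4995 + 146) = (23 - 546) - 4849 = -523 - 4849 = -5372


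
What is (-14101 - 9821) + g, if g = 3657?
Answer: -20265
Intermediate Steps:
(-14101 - 9821) + g = (-14101 - 9821) + 3657 = -23922 + 3657 = -20265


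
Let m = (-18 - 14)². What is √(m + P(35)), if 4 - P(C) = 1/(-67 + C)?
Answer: √65794/8 ≈ 32.063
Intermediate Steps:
m = 1024 (m = (-32)² = 1024)
P(C) = 4 - 1/(-67 + C)
√(m + P(35)) = √(1024 + (-269 + 4*35)/(-67 + 35)) = √(1024 + (-269 + 140)/(-32)) = √(1024 - 1/32*(-129)) = √(1024 + 129/32) = √(32897/32) = √65794/8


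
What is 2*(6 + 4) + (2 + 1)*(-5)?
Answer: 5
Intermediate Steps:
2*(6 + 4) + (2 + 1)*(-5) = 2*10 + 3*(-5) = 20 - 15 = 5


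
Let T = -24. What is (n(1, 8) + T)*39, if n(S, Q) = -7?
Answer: -1209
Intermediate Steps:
(n(1, 8) + T)*39 = (-7 - 24)*39 = -31*39 = -1209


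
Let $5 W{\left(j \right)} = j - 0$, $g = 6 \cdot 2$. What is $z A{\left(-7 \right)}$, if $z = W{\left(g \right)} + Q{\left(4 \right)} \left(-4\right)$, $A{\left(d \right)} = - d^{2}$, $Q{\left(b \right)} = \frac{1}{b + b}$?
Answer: $- \frac{931}{10} \approx -93.1$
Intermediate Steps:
$Q{\left(b \right)} = \frac{1}{2 b}$
$g = 12$
$W{\left(j \right)} = \frac{j}{5}$ ($W{\left(j \right)} = \frac{j - 0}{5} = \frac{j + 0}{5} = \frac{j}{5}$)
$z = \frac{19}{10}$ ($z = \frac{1}{5} \cdot 12 + \frac{1}{2 \cdot 4} \left(-4\right) = \frac{12}{5} + \frac{1}{2} \cdot \frac{1}{4} \left(-4\right) = \frac{12}{5} + \frac{1}{8} \left(-4\right) = \frac{12}{5} - \frac{1}{2} = \frac{19}{10} \approx 1.9$)
$z A{\left(-7 \right)} = \frac{19 \left(- \left(-7\right)^{2}\right)}{10} = \frac{19 \left(\left(-1\right) 49\right)}{10} = \frac{19}{10} \left(-49\right) = - \frac{931}{10}$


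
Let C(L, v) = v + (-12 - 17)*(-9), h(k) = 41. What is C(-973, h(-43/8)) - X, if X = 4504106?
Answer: -4503804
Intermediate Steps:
C(L, v) = 261 + v (C(L, v) = v - 29*(-9) = v + 261 = 261 + v)
C(-973, h(-43/8)) - X = (261 + 41) - 1*4504106 = 302 - 4504106 = -4503804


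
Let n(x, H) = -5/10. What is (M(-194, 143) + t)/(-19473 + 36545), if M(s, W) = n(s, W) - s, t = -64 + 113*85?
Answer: 19469/34144 ≈ 0.57020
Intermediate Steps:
n(x, H) = -½ (n(x, H) = -5*⅒ = -½)
t = 9541 (t = -64 + 9605 = 9541)
M(s, W) = -½ - s
(M(-194, 143) + t)/(-19473 + 36545) = ((-½ - 1*(-194)) + 9541)/(-19473 + 36545) = ((-½ + 194) + 9541)/17072 = (387/2 + 9541)*(1/17072) = (19469/2)*(1/17072) = 19469/34144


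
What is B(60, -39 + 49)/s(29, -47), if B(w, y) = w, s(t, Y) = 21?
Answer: 20/7 ≈ 2.8571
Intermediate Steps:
B(60, -39 + 49)/s(29, -47) = 60/21 = 60*(1/21) = 20/7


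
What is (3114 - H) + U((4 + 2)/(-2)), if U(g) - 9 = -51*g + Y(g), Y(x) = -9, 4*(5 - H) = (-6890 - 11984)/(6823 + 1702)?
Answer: 55607663/17050 ≈ 3261.4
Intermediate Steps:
H = 94687/17050 (H = 5 - (-6890 - 11984)/(4*(6823 + 1702)) = 5 - (-9437)/(2*8525) = 5 - ¼*(-18874/8525) = 5 + 9437/17050 = 94687/17050 ≈ 5.5535)
U(g) = -51*g (U(g) = 9 + (-51*g - 9) = 9 + (-9 - 51*g) = -51*g)
(3114 - H) + U((4 + 2)/(-2)) = (3114 - 1*94687/17050) - 51*(4 + 2)/(-2) = (3114 - 94687/17050) - (-51)*6/2 = 52999013/17050 - 51*(-3) = 52999013/17050 + 153 = 55607663/17050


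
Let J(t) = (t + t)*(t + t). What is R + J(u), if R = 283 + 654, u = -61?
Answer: 15821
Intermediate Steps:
J(t) = 4*t**2 (J(t) = (2*t)*(2*t) = 4*t**2)
R = 937
R + J(u) = 937 + 4*(-61)**2 = 937 + 4*3721 = 937 + 14884 = 15821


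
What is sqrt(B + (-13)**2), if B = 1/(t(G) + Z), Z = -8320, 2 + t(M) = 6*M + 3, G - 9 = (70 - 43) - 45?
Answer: 2*sqrt(2962024107)/8373 ≈ 13.000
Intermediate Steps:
G = -9 (G = 9 + ((70 - 43) - 45) = 9 + (27 - 45) = 9 - 18 = -9)
t(M) = 1 + 6*M (t(M) = -2 + (6*M + 3) = -2 + (3 + 6*M) = 1 + 6*M)
B = -1/8373 (B = 1/((1 + 6*(-9)) - 8320) = 1/((1 - 54) - 8320) = 1/(-53 - 8320) = 1/(-8373) = -1/8373 ≈ -0.00011943)
sqrt(B + (-13)**2) = sqrt(-1/8373 + (-13)**2) = sqrt(-1/8373 + 169) = sqrt(1415036/8373) = 2*sqrt(2962024107)/8373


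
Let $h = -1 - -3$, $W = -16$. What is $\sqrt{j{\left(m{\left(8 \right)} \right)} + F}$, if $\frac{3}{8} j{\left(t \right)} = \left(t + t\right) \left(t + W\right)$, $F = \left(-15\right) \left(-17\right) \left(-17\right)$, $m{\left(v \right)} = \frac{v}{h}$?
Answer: $i \sqrt{4591} \approx 67.757 i$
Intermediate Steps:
$h = 2$ ($h = -1 + 3 = 2$)
$m{\left(v \right)} = \frac{v}{2}$
$F = -4335$ ($F = 255 \left(-17\right) = -4335$)
$j{\left(t \right)} = \frac{16 t \left(-16 + t\right)}{3}$ ($j{\left(t \right)} = \frac{8 \left(t + t\right) \left(t - 16\right)}{3} = \frac{8 \cdot 2 t \left(-16 + t\right)}{3} = \frac{16 t \left(-16 + t\right)}{3}$)
$\sqrt{j{\left(m{\left(8 \right)} \right)} + F} = \sqrt{\frac{16 \cdot \frac{1}{2} \cdot 8 \left(-16 + \frac{1}{2} \cdot 8\right)}{3} - 4335} = \sqrt{\frac{16}{3} \cdot 4 \left(-16 + 4\right) - 4335} = \sqrt{\frac{16}{3} \cdot 4 \left(-12\right) - 4335} = \sqrt{-256 - 4335} = \sqrt{-4591} = i \sqrt{4591}$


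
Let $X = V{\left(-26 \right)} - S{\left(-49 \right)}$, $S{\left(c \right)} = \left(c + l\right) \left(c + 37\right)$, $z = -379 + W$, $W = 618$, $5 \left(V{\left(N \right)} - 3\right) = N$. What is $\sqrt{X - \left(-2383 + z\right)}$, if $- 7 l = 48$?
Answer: $\frac{\sqrt{1802605}}{35} \approx 38.36$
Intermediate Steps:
$l = - \frac{48}{7}$ ($l = \left(- \frac{1}{7}\right) 48 = - \frac{48}{7} \approx -6.8571$)
$V{\left(N \right)} = 3 + \frac{N}{5}$
$z = 239$ ($z = -379 + 618 = 239$)
$S{\left(c \right)} = \left(37 + c\right) \left(- \frac{48}{7} + c\right)$ ($S{\left(c \right)} = \left(c - \frac{48}{7}\right) \left(c + 37\right) = \left(- \frac{48}{7} + c\right) \left(37 + c\right) = \left(37 + c\right) \left(- \frac{48}{7} + c\right)$)
$X = - \frac{23537}{35}$ ($X = \left(3 + \frac{1}{5} \left(-26\right)\right) - \left(- \frac{1776}{7} + \left(-49\right)^{2} + \frac{211}{7} \left(-49\right)\right) = \left(3 - \frac{26}{5}\right) - \left(- \frac{1776}{7} + 2401 - 1477\right) = - \frac{11}{5} - \frac{4692}{7} = - \frac{23537}{35} \approx -672.49$)
$\sqrt{X - \left(-2383 + z\right)} = \sqrt{- \frac{23537}{35} + \left(2383 - 239\right)} = \sqrt{- \frac{23537}{35} + 2144} = \sqrt{\frac{51503}{35}} = \frac{\sqrt{1802605}}{35}$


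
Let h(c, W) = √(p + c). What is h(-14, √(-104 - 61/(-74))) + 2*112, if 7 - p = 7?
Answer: 224 + I*√14 ≈ 224.0 + 3.7417*I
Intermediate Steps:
p = 0 (p = 7 - 1*7 = 7 - 7 = 0)
h(c, W) = √c (h(c, W) = √(0 + c) = √c)
h(-14, √(-104 - 61/(-74))) + 2*112 = √(-14) + 2*112 = I*√14 + 224 = 224 + I*√14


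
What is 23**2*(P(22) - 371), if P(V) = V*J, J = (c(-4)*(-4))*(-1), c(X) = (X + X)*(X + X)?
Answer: 2783069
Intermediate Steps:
c(X) = 4*X**2 (c(X) = (2*X)*(2*X) = 4*X**2)
J = 256 (J = ((4*(-4)**2)*(-4))*(-1) = ((4*16)*(-4))*(-1) = (64*(-4))*(-1) = -256*(-1) = 256)
P(V) = 256*V (P(V) = V*256 = 256*V)
23**2*(P(22) - 371) = 23**2*(256*22 - 371) = 529*(5632 - 371) = 529*5261 = 2783069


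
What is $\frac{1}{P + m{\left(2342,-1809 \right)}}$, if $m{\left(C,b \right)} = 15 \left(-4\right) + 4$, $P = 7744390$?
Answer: $\frac{1}{7744334} \approx 1.2913 \cdot 10^{-7}$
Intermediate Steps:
$m{\left(C,b \right)} = -56$ ($m{\left(C,b \right)} = -60 + 4 = -56$)
$\frac{1}{P + m{\left(2342,-1809 \right)}} = \frac{1}{7744390 - 56} = \frac{1}{7744334}$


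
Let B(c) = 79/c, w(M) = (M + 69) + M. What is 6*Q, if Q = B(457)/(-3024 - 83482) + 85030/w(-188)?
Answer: -10084534774539/6068352647 ≈ -1661.8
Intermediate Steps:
w(M) = 69 + 2*M (w(M) = (69 + M) + M = 69 + 2*M)
Q = -3361511591513/12136705294 (Q = (79/457)/(-3024 - 83482) + 85030/(69 + 2*(-188)) = (79*(1/457))/(-86506) + 85030/(69 - 376) = (79/457)*(-1/86506) + 85030/(-307) = -79/39533242 + 85030*(-1/307) = -79/39533242 - 85030/307 = -3361511591513/12136705294 ≈ -276.97)
6*Q = 6*(-3361511591513/12136705294) = -10084534774539/6068352647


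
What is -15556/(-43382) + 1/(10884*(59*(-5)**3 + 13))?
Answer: 623235624533/1738056621528 ≈ 0.35858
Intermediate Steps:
-15556/(-43382) + 1/(10884*(59*(-5)**3 + 13)) = -15556*(-1/43382) + 1/(10884*(59*(-125) + 13)) = 7778/21691 + 1/(10884*(-7375 + 13)) = 7778/21691 + (1/10884)/(-7362) = 7778/21691 + (1/10884)*(-1/7362) = 7778/21691 - 1/80128008 = 623235624533/1738056621528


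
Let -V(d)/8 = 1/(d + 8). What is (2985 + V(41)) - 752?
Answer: 109409/49 ≈ 2232.8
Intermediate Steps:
V(d) = -8/(8 + d) (V(d) = -8/(d + 8) = -8/(8 + d))
(2985 + V(41)) - 752 = (2985 - 8/(8 + 41)) - 752 = (2985 - 8/49) - 752 = 146257/49 - 752 = 109409/49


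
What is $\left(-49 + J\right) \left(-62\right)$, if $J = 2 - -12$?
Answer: $2170$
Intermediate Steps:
$J = 14$ ($J = 2 + 12 = 14$)
$\left(-49 + J\right) \left(-62\right) = \left(-49 + 14\right) \left(-62\right) = \left(-35\right) \left(-62\right) = 2170$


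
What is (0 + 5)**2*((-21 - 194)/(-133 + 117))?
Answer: 5375/16 ≈ 335.94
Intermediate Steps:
(0 + 5)**2*((-21 - 194)/(-133 + 117)) = 5**2*(-215/(-16)) = 25*(-215*(-1/16)) = 25*(215/16) = 5375/16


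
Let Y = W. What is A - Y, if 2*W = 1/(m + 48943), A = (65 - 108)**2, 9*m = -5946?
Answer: 535644203/289694 ≈ 1849.0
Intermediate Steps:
m = -1982/3 (m = (1/9)*(-5946) = -1982/3 ≈ -660.67)
A = 1849 (A = (-43)**2 = 1849)
W = 3/289694 (W = 1/(2*(-1982/3 + 48943)) = 1/(2*(144847/3)) = (1/2)*(3/144847) = 3/289694 ≈ 1.0356e-5)
Y = 3/289694 ≈ 1.0356e-5
A - Y = 1849 - 1*3/289694 = 1849 - 3/289694 = 535644203/289694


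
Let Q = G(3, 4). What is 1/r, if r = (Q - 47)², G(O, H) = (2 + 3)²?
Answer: 1/484 ≈ 0.0020661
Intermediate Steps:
G(O, H) = 25 (G(O, H) = 5² = 25)
Q = 25
r = 484 (r = (25 - 47)² = (-22)² = 484)
1/r = 1/484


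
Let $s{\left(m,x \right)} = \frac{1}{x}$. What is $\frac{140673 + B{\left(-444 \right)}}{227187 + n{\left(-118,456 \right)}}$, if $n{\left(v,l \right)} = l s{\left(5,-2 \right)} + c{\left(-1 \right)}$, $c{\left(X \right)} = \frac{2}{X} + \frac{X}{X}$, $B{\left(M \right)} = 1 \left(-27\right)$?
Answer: $\frac{70323}{113479} \approx 0.6197$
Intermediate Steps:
$B{\left(M \right)} = -27$
$c{\left(X \right)} = 1 + \frac{2}{X}$ ($c{\left(X \right)} = \frac{2}{X} + 1 = 1 + \frac{2}{X}$)
$n{\left(v,l \right)} = -1 - \frac{l}{2}$ ($n{\left(v,l \right)} = \frac{l}{-2} + \frac{2 - 1}{-1} = l \left(- \frac{1}{2}\right) - 1 = - \frac{l}{2} - 1 = -1 - \frac{l}{2}$)
$\frac{140673 + B{\left(-444 \right)}}{227187 + n{\left(-118,456 \right)}} = \frac{140673 - 27}{227187 - 229} = \frac{140646}{227187 - 229} = \frac{140646}{226958} = 140646 \cdot \frac{1}{226958} = \frac{70323}{113479}$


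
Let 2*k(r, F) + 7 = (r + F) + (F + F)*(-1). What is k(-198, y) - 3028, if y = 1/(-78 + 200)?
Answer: -763843/244 ≈ -3130.5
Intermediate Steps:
y = 1/122 ≈ 0.0081967
k(r, F) = -7/2 + r/2 - F/2 (k(r, F) = -7/2 + ((r + F) + (F + F)*(-1))/2 = -7/2 + ((F + r) + (2*F)*(-1))/2 = -7/2 + ((F + r) - 2*F)/2 = -7/2 + (r - F)/2 = -7/2 + (r/2 - F/2) = -7/2 + r/2 - F/2)
k(-198, y) - 3028 = (-7/2 + (½)*(-198) - ½*1/122) - 3028 = (-7/2 - 99 - 1/244) - 3028 = -25011/244 - 3028 = -763843/244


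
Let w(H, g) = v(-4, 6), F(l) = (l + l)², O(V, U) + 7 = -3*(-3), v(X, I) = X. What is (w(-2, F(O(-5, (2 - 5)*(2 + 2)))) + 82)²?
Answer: 6084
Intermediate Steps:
O(V, U) = 2 (O(V, U) = -7 - 3*(-3) = -7 + 9 = 2)
F(l) = 4*l² (F(l) = (2*l)² = 4*l²)
w(H, g) = -4
(w(-2, F(O(-5, (2 - 5)*(2 + 2)))) + 82)² = (-4 + 82)² = 78² = 6084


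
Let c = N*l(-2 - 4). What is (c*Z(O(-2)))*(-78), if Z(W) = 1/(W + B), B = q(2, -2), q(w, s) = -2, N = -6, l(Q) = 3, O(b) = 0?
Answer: -702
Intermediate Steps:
c = -18 (c = -6*3 = -18)
B = -2
Z(W) = 1/(-2 + W) (Z(W) = 1/(W - 2) = 1/(-2 + W))
(c*Z(O(-2)))*(-78) = -18/(-2 + 0)*(-78) = -18/(-2)*(-78) = -18*(-½)*(-78) = 9*(-78) = -702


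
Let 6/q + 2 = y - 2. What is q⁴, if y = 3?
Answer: 1296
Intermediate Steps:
q = -6 (q = 6/(-2 + (3 - 2)) = 6/(-2 + 1) = 6/(-1) = 6*(-1) = -6)
q⁴ = (-6)⁴ = 1296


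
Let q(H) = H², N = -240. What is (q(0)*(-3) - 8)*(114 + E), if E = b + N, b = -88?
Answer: 1712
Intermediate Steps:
E = -328 (E = -88 - 240 = -328)
(q(0)*(-3) - 8)*(114 + E) = (0²*(-3) - 8)*(114 - 328) = (0*(-3) - 8)*(-214) = (0 - 8)*(-214) = -8*(-214) = 1712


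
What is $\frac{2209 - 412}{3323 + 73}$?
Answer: $\frac{599}{1132} \approx 0.52915$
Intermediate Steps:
$\frac{2209 - 412}{3323 + 73} = \frac{2209 + \left(-1018 + 606\right)}{3396} = \left(2209 - 412\right) \frac{1}{3396} = 1797 \cdot \frac{1}{3396} = \frac{599}{1132}$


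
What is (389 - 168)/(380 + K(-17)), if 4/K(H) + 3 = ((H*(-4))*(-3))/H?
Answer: 1989/3424 ≈ 0.58090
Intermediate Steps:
K(H) = 4/9 (K(H) = 4/(-3 + ((H*(-4))*(-3))/H) = 4/(-3 + (-4*H*(-3))/H) = 4/(-3 + (12*H)/H) = 4/(-3 + 12) = 4/9)
(389 - 168)/(380 + K(-17)) = (389 - 168)/(380 + 4/9) = 221/(3424/9) = 221*(9/3424) = 1989/3424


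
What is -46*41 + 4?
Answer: -1882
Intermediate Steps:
-46*41 + 4 = -1886 + 4 = -1882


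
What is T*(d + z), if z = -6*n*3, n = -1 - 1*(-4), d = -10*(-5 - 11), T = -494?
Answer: -52364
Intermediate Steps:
d = 160 (d = -10*(-16) = 160)
n = 3 (n = -1 + 4 = 3)
z = -54 (z = -6*3*3 = -18*3 = -54)
T*(d + z) = -494*(160 - 54) = -494*106 = -52364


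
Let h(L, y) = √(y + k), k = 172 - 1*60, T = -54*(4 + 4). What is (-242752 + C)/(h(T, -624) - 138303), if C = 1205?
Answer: 33406674741/19127720321 + 3864752*I*√2/19127720321 ≈ 1.7465 + 0.00028574*I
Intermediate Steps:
T = -432 (T = -54*8 = -432)
k = 112 (k = 172 - 60 = 112)
h(L, y) = √(112 + y) (h(L, y) = √(y + 112) = √(112 + y))
(-242752 + C)/(h(T, -624) - 138303) = (-242752 + 1205)/(√(112 - 624) - 138303) = -241547/(√(-512) - 138303) = -241547/(16*I*√2 - 138303) = -241547/(-138303 + 16*I*√2)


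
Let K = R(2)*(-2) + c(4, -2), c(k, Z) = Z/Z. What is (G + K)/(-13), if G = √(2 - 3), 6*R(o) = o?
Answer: -1/39 - I/13 ≈ -0.025641 - 0.076923*I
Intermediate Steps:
c(k, Z) = 1
R(o) = o/6
G = I (G = √(-1) = I ≈ 1.0*I)
K = ⅓ (K = ((⅙)*2)*(-2) + 1 = (⅓)*(-2) + 1 = -⅔ + 1 = ⅓ ≈ 0.33333)
(G + K)/(-13) = (I + ⅓)/(-13) = -(⅓ + I)/13 = -1/39 - I/13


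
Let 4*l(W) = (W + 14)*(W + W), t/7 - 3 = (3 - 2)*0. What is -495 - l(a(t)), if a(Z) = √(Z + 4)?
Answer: -1085/2 ≈ -542.50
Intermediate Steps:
t = 21 (t = 21 + 7*((3 - 2)*0) = 21 + 7*(1*0) = 21 + 7*0 = 21 + 0 = 21)
a(Z) = √(4 + Z)
l(W) = W*(14 + W)/2 (l(W) = ((W + 14)*(W + W))/4 = ((14 + W)*(2*W))/4 = (2*W*(14 + W))/4 = W*(14 + W)/2)
-495 - l(a(t)) = -495 - √(4 + 21)*(14 + √(4 + 21))/2 = -495 - √25*(14 + √25)/2 = -495 - 5*(14 + 5)/2 = -495 - 5*19/2 = -495 - 1*95/2 = -495 - 95/2 = -1085/2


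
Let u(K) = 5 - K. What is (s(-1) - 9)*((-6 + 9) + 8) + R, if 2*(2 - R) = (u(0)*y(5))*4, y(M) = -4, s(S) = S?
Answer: -68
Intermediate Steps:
R = 42 (R = 2 - (5 - 1*0)*(-4)*4/2 = 2 - (5 + 0)*(-4)*4/2 = 2 - 5*(-4)*4/2 = 2 - (-10)*4 = 2 - ½*(-80) = 2 + 40 = 42)
(s(-1) - 9)*((-6 + 9) + 8) + R = (-1 - 9)*((-6 + 9) + 8) + 42 = -10*(3 + 8) + 42 = -10*11 + 42 = -110 + 42 = -68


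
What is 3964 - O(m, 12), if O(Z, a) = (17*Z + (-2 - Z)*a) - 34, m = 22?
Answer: 3912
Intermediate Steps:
O(Z, a) = -34 + 17*Z + a*(-2 - Z) (O(Z, a) = (17*Z + a*(-2 - Z)) - 34 = -34 + 17*Z + a*(-2 - Z))
3964 - O(m, 12) = 3964 - (-34 - 2*12 + 17*22 - 1*22*12) = 3964 - (-34 - 24 + 374 - 264) = 3964 - 1*52 = 3964 - 52 = 3912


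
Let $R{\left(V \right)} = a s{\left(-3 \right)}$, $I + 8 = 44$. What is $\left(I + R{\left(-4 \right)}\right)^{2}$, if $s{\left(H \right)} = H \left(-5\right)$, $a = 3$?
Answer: $6561$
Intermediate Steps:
$s{\left(H \right)} = - 5 H$
$I = 36$ ($I = -8 + 44 = 36$)
$R{\left(V \right)} = 45$ ($R{\left(V \right)} = 3 \left(\left(-5\right) \left(-3\right)\right) = 3 \cdot 15 = 45$)
$\left(I + R{\left(-4 \right)}\right)^{2} = \left(36 + 45\right)^{2} = 81^{2} = 6561$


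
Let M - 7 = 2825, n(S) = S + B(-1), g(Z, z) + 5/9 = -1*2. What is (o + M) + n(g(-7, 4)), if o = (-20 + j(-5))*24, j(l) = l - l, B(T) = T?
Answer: 21136/9 ≈ 2348.4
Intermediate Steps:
g(Z, z) = -23/9 (g(Z, z) = -5/9 - 1*2 = -5/9 - 2 = -23/9)
j(l) = 0
n(S) = -1 + S (n(S) = S - 1 = -1 + S)
o = -480 (o = (-20 + 0)*24 = -20*24 = -480)
M = 2832 (M = 7 + 2825 = 2832)
(o + M) + n(g(-7, 4)) = (-480 + 2832) + (-1 - 23/9) = 2352 - 32/9 = 21136/9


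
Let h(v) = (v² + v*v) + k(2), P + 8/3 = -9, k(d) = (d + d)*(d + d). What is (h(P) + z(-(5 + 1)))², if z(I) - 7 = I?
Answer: 6775609/81 ≈ 83650.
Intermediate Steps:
z(I) = 7 + I
k(d) = 4*d² (k(d) = (2*d)*(2*d) = 4*d²)
P = -35/3 (P = -8/3 - 9 = -35/3 ≈ -11.667)
h(v) = 16 + 2*v² (h(v) = (v² + v*v) + 4*2² = (v² + v²) + 4*4 = 2*v² + 16 = 16 + 2*v²)
(h(P) + z(-(5 + 1)))² = ((16 + 2*(-35/3)²) + (7 - (5 + 1)))² = ((16 + 2*(1225/9)) + (7 - 1*6))² = ((16 + 2450/9) + (7 - 6))² = (2594/9 + 1)² = (2603/9)² = 6775609/81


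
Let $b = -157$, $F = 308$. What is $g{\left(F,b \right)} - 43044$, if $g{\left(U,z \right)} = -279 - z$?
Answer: $-43166$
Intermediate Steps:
$g{\left(F,b \right)} - 43044 = \left(-279 - -157\right) - 43044 = \left(-279 + 157\right) - 43044 = -122 - 43044 = -43166$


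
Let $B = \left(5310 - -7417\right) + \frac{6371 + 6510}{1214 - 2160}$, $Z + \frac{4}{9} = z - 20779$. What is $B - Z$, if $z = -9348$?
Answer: $\frac{33158801}{774} \approx 42841.0$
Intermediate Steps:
$Z = - \frac{271147}{9}$ ($Z = - \frac{4}{9} - 30127 = - \frac{271147}{9} \approx -30127.0$)
$B = \frac{1093351}{86}$ ($B = \left(5310 + 7417\right) + \frac{12881}{-946} = 12727 + 12881 \left(- \frac{1}{946}\right) = 12727 - \frac{1171}{86} = \frac{1093351}{86} \approx 12713.0$)
$B - Z = \frac{1093351}{86} - - \frac{271147}{9} = \frac{1093351}{86} + \frac{271147}{9} = \frac{33158801}{774}$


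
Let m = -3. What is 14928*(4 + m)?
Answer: 14928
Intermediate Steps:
14928*(4 + m) = 14928*(4 - 3) = 14928*1 = 14928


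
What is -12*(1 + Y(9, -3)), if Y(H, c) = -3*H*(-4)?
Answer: -1308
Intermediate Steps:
Y(H, c) = 12*H
-12*(1 + Y(9, -3)) = -12*(1 + 12*9) = -12*(1 + 108) = -12*109 = -1308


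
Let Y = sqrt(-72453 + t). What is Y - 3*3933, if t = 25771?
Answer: -11799 + I*sqrt(46682) ≈ -11799.0 + 216.06*I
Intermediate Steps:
Y = I*sqrt(46682) (Y = sqrt(-72453 + 25771) = sqrt(-46682) = I*sqrt(46682) ≈ 216.06*I)
Y - 3*3933 = I*sqrt(46682) - 3*3933 = I*sqrt(46682) - 11799 = -11799 + I*sqrt(46682)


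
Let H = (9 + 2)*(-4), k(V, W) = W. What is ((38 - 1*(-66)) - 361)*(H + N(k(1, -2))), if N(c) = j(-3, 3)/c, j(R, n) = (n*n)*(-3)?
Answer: 15677/2 ≈ 7838.5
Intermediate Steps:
j(R, n) = -3*n² (j(R, n) = n²*(-3) = -3*n²)
H = -44 (H = 11*(-4) = -44)
N(c) = -27/c (N(c) = (-3*3²)/c = (-3*9)/c = -27/c)
((38 - 1*(-66)) - 361)*(H + N(k(1, -2))) = ((38 - 1*(-66)) - 361)*(-44 - 27/(-2)) = ((38 + 66) - 361)*(-44 - 27*(-½)) = (104 - 361)*(-44 + 27/2) = -257*(-61/2) = 15677/2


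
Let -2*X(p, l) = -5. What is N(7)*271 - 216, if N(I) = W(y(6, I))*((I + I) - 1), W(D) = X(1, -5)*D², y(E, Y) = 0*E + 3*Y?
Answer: 7767783/2 ≈ 3.8839e+6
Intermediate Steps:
X(p, l) = 5/2 (X(p, l) = -½*(-5) = 5/2)
y(E, Y) = 3*Y (y(E, Y) = 0 + 3*Y = 3*Y)
W(D) = 5*D²/2
N(I) = 45*I²*(-1 + 2*I)/2 (N(I) = (5*(3*I)²/2)*((I + I) - 1) = (5*(9*I²)/2)*(2*I - 1) = (45*I²/2)*(-1 + 2*I) = 45*I²*(-1 + 2*I)/2)
N(7)*271 - 216 = (7²*(-45/2 + 45*7))*271 - 216 = (49*(-45/2 + 315))*271 - 216 = (49*(585/2))*271 - 216 = (28665/2)*271 - 216 = 7768215/2 - 216 = 7767783/2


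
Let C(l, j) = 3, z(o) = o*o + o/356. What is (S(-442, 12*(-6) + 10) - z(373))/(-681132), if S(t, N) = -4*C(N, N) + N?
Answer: 49556641/242482992 ≈ 0.20437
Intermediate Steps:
z(o) = o**2 + o/356 (z(o) = o**2 + o*(1/356) = o**2 + o/356)
S(t, N) = -12 + N (S(t, N) = -4*3 + N = -12 + N)
(S(-442, 12*(-6) + 10) - z(373))/(-681132) = ((-12 + (12*(-6) + 10)) - 373*(1/356 + 373))/(-681132) = ((-12 + (-72 + 10)) - 373*132789/356)*(-1/681132) = ((-12 - 62) - 1*49530297/356)*(-1/681132) = (-74 - 49530297/356)*(-1/681132) = -49556641/356*(-1/681132) = 49556641/242482992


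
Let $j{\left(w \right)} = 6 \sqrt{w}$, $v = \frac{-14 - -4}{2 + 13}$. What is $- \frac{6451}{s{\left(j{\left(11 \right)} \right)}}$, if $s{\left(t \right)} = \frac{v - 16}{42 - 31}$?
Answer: $\frac{212883}{50} \approx 4257.7$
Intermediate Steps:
$v = - \frac{2}{3}$ ($v = \frac{-14 + 4}{15} = \left(-10\right) \frac{1}{15} = - \frac{2}{3} \approx -0.66667$)
$s{\left(t \right)} = - \frac{50}{33}$ ($s{\left(t \right)} = \frac{- \frac{2}{3} - 16}{42 - 31} = - \frac{50}{3 \cdot 11} = \left(- \frac{50}{3}\right) \frac{1}{11} = - \frac{50}{33}$)
$- \frac{6451}{s{\left(j{\left(11 \right)} \right)}} = - \frac{6451}{- \frac{50}{33}} = \left(-6451\right) \left(- \frac{33}{50}\right) = \frac{212883}{50}$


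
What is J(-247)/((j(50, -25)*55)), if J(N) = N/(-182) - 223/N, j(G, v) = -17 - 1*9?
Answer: -1563/988988 ≈ -0.0015804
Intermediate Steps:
j(G, v) = -26 (j(G, v) = -17 - 9 = -26)
J(N) = -223/N - N/182 (J(N) = N*(-1/182) - 223/N = -N/182 - 223/N = -223/N - N/182)
J(-247)/((j(50, -25)*55)) = (-223/(-247) - 1/182*(-247))/((-26*55)) = (-223*(-1/247) + 19/14)/(-1430) = (223/247 + 19/14)*(-1/1430) = (7815/3458)*(-1/1430) = -1563/988988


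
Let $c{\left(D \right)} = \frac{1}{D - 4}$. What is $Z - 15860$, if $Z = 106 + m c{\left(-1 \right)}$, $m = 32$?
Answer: $- \frac{78802}{5} \approx -15760.0$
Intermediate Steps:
$c{\left(D \right)} = \frac{1}{-4 + D}$
$Z = \frac{498}{5}$ ($Z = 106 + \frac{32}{-4 - 1} = 106 + \frac{32}{-5} = 106 + 32 \left(- \frac{1}{5}\right) = 106 - \frac{32}{5} = \frac{498}{5} \approx 99.6$)
$Z - 15860 = \frac{498}{5} - 15860 = - \frac{78802}{5}$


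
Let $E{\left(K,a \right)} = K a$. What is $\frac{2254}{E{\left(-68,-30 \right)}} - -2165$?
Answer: $\frac{2209427}{1020} \approx 2166.1$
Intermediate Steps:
$\frac{2254}{E{\left(-68,-30 \right)}} - -2165 = \frac{2254}{\left(-68\right) \left(-30\right)} - -2165 = \frac{2254}{2040} + 2165 = 2254 \cdot \frac{1}{2040} + 2165 = \frac{1127}{1020} + 2165 = \frac{2209427}{1020}$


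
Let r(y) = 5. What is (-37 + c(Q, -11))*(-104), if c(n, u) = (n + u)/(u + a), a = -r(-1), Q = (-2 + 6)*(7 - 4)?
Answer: 7709/2 ≈ 3854.5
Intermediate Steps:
Q = 12 (Q = 4*3 = 12)
a = -5 (a = -1*5 = -5)
c(n, u) = (n + u)/(-5 + u) (c(n, u) = (n + u)/(u - 5) = (n + u)/(-5 + u))
(-37 + c(Q, -11))*(-104) = (-37 + (12 - 11)/(-5 - 11))*(-104) = (-37 + 1/(-16))*(-104) = (-37 - 1/16*1)*(-104) = (-37 - 1/16)*(-104) = -593/16*(-104) = 7709/2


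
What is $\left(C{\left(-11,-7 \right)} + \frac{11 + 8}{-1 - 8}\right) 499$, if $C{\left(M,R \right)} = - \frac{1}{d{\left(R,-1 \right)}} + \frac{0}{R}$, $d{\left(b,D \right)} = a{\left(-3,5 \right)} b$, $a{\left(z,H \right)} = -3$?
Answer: $- \frac{67864}{63} \approx -1077.2$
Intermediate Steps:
$d{\left(b,D \right)} = - 3 b$
$C{\left(M,R \right)} = \frac{1}{3 R}$ ($C{\left(M,R \right)} = - \frac{1}{\left(-3\right) R} + \frac{0}{R} = - \frac{-1}{3 R} + 0 = \frac{1}{3 R} + 0 = \frac{1}{3 R}$)
$\left(C{\left(-11,-7 \right)} + \frac{11 + 8}{-1 - 8}\right) 499 = \left(\frac{1}{3 \left(-7\right)} + \frac{11 + 8}{-1 - 8}\right) 499 = \left(\frac{1}{3} \left(- \frac{1}{7}\right) + \frac{19}{-9}\right) 499 = \left(- \frac{1}{21} + 19 \left(- \frac{1}{9}\right)\right) 499 = \left(- \frac{1}{21} - \frac{19}{9}\right) 499 = \left(- \frac{136}{63}\right) 499 = - \frac{67864}{63}$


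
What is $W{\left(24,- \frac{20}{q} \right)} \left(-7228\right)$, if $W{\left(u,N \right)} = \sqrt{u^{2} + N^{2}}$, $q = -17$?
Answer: $- \frac{28912 \sqrt{10429}}{17} \approx -1.7368 \cdot 10^{5}$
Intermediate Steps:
$W{\left(u,N \right)} = \sqrt{N^{2} + u^{2}}$
$W{\left(24,- \frac{20}{q} \right)} \left(-7228\right) = \sqrt{\left(- \frac{20}{-17}\right)^{2} + 24^{2}} \left(-7228\right) = \sqrt{\left(\left(-20\right) \left(- \frac{1}{17}\right)\right)^{2} + 576} \left(-7228\right) = \sqrt{\left(\frac{20}{17}\right)^{2} + 576} \left(-7228\right) = \sqrt{\frac{400}{289} + 576} \left(-7228\right) = \sqrt{\frac{166864}{289}} \left(-7228\right) = \frac{4 \sqrt{10429}}{17} \left(-7228\right) = - \frac{28912 \sqrt{10429}}{17}$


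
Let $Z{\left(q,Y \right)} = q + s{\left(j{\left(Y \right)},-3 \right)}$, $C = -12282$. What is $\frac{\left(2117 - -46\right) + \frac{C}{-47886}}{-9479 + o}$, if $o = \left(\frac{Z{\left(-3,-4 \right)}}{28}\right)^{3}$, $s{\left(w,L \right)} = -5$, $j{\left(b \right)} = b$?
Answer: $- \frac{51494590}{225640567} \approx -0.22822$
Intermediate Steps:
$Z{\left(q,Y \right)} = -5 + q$ ($Z{\left(q,Y \right)} = q - 5 = -5 + q$)
$o = - \frac{8}{343}$ ($o = \left(\frac{-5 - 3}{28}\right)^{3} = \left(\left(-8\right) \frac{1}{28}\right)^{3} = \left(- \frac{2}{7}\right)^{3} = - \frac{8}{343} \approx -0.023324$)
$\frac{\left(2117 - -46\right) + \frac{C}{-47886}}{-9479 + o} = \frac{\left(2117 - -46\right) - \frac{12282}{-47886}}{-9479 - \frac{8}{343}} = \frac{\left(2117 + 46\right) - - \frac{89}{347}}{- \frac{3251305}{343}} = \left(2163 + \frac{89}{347}\right) \left(- \frac{343}{3251305}\right) = \frac{750650}{347} \left(- \frac{343}{3251305}\right) = - \frac{51494590}{225640567}$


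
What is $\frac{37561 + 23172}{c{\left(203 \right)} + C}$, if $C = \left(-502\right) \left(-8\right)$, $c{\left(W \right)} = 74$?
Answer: $\frac{60733}{4090} \approx 14.849$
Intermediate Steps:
$C = 4016$
$\frac{37561 + 23172}{c{\left(203 \right)} + C} = \frac{37561 + 23172}{74 + 4016} = \frac{60733}{4090}$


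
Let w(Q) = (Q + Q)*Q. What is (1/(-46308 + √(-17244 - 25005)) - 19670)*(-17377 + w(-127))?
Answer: -209235720043322286/714824371 - 14881*I*√42249/2144473113 ≈ -2.9271e+8 - 0.0014263*I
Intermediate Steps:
w(Q) = 2*Q² (w(Q) = (2*Q)*Q = 2*Q²)
(1/(-46308 + √(-17244 - 25005)) - 19670)*(-17377 + w(-127)) = (1/(-46308 + √(-17244 - 25005)) - 19670)*(-17377 + 2*(-127)²) = (1/(-46308 + √(-42249)) - 19670)*(-17377 + 2*16129) = (1/(-46308 + I*√42249) - 19670)*(-17377 + 32258) = (-19670 + 1/(-46308 + I*√42249))*14881 = -292709270 + 14881/(-46308 + I*√42249)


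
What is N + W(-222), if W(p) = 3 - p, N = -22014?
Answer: -21789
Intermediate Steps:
N + W(-222) = -22014 + (3 - 1*(-222)) = -22014 + (3 + 222) = -22014 + 225 = -21789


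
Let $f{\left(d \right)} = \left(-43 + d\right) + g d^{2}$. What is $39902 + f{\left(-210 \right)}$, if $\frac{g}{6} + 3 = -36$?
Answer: $-10279751$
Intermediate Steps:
$g = -234$ ($g = -18 + 6 \left(-36\right) = -18 - 216 = -234$)
$f{\left(d \right)} = -43 + d - 234 d^{2}$ ($f{\left(d \right)} = \left(-43 + d\right) - 234 d^{2} = -43 + d - 234 d^{2}$)
$39902 + f{\left(-210 \right)} = 39902 - \left(253 + 10319400\right) = 39902 - 10319653 = -10279751$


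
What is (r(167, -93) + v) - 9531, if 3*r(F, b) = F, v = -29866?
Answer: -118024/3 ≈ -39341.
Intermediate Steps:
r(F, b) = F/3
(r(167, -93) + v) - 9531 = ((⅓)*167 - 29866) - 9531 = (167/3 - 29866) - 9531 = -89431/3 - 9531 = -118024/3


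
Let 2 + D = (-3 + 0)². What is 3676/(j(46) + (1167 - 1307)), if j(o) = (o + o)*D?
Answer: 919/126 ≈ 7.2936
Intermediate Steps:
D = 7 (D = -2 + (-3 + 0)² = -2 + (-3)² = -2 + 9 = 7)
j(o) = 14*o (j(o) = (o + o)*7 = (2*o)*7 = 14*o)
3676/(j(46) + (1167 - 1307)) = 3676/(14*46 + (1167 - 1307)) = 3676/(644 - 140) = 3676/504 = 3676*(1/504) = 919/126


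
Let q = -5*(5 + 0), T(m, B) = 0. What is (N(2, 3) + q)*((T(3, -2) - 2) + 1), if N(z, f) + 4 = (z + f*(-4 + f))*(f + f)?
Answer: 35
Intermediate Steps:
N(z, f) = -4 + 2*f*(z + f*(-4 + f)) (N(z, f) = -4 + (z + f*(-4 + f))*(f + f) = -4 + (z + f*(-4 + f))*(2*f) = -4 + 2*f*(z + f*(-4 + f)))
q = -25 (q = -5*5 = -25)
(N(2, 3) + q)*((T(3, -2) - 2) + 1) = ((-4 - 8*3**2 + 2*3**3 + 2*3*2) - 25)*((0 - 2) + 1) = ((-4 - 8*9 + 2*27 + 12) - 25)*(-2 + 1) = ((-4 - 72 + 54 + 12) - 25)*(-1) = (-10 - 25)*(-1) = -35*(-1) = 35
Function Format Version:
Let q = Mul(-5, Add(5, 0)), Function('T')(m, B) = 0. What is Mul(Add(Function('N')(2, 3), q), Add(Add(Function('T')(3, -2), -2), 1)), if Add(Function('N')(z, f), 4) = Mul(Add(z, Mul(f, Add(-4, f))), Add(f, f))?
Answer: 35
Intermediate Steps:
Function('N')(z, f) = Add(-4, Mul(2, f, Add(z, Mul(f, Add(-4, f))))) (Function('N')(z, f) = Add(-4, Mul(Add(z, Mul(f, Add(-4, f))), Add(f, f))) = Add(-4, Mul(Add(z, Mul(f, Add(-4, f))), Mul(2, f))) = Add(-4, Mul(2, f, Add(z, Mul(f, Add(-4, f))))))
q = -25 (q = Mul(-5, 5) = -25)
Mul(Add(Function('N')(2, 3), q), Add(Add(Function('T')(3, -2), -2), 1)) = Mul(Add(Add(-4, Mul(-8, Pow(3, 2)), Mul(2, Pow(3, 3)), Mul(2, 3, 2)), -25), Add(Add(0, -2), 1)) = Mul(Add(Add(-4, Mul(-8, 9), Mul(2, 27), 12), -25), Add(-2, 1)) = Mul(Add(Add(-4, -72, 54, 12), -25), -1) = Mul(Add(-10, -25), -1) = Mul(-35, -1) = 35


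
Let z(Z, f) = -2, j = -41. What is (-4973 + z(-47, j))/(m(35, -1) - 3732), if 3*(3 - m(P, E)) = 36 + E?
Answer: 14925/11222 ≈ 1.3300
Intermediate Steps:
m(P, E) = -9 - E/3 (m(P, E) = 3 - (36 + E)/3 = 3 + (-12 - E/3) = -9 - E/3)
(-4973 + z(-47, j))/(m(35, -1) - 3732) = (-4973 - 2)/((-9 - 1/3*(-1)) - 3732) = -4975/((-9 + 1/3) - 3732) = -4975/(-26/3 - 3732) = -4975/(-11222/3) = -4975*(-3/11222) = 14925/11222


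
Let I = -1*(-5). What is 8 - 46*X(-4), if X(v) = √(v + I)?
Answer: -38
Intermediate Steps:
I = 5
X(v) = √(5 + v) (X(v) = √(v + 5) = √(5 + v))
8 - 46*X(-4) = 8 - 46*√(5 - 4) = 8 - 46*√1 = 8 - 46*1 = 8 - 46 = -38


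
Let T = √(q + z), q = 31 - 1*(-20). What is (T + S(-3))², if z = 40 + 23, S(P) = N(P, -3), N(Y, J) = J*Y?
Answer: (9 + √114)² ≈ 387.19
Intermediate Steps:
S(P) = -3*P
z = 63
q = 51 (q = 31 + 20 = 51)
T = √114 (T = √(51 + 63) = √114 ≈ 10.677)
(T + S(-3))² = (√114 - 3*(-3))² = (√114 + 9)² = (9 + √114)²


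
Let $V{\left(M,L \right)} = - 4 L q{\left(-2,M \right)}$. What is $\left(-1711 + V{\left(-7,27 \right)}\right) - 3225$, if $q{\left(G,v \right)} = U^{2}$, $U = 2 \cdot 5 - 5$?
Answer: $-7636$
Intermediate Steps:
$U = 5$ ($U = 10 - 5 = 5$)
$q{\left(G,v \right)} = 25$ ($q{\left(G,v \right)} = 5^{2} = 25$)
$V{\left(M,L \right)} = - 100 L$ ($V{\left(M,L \right)} = - 4 L 25 = - 100 L$)
$\left(-1711 + V{\left(-7,27 \right)}\right) - 3225 = \left(-1711 - 2700\right) - 3225 = -4411 - 3225 = -7636$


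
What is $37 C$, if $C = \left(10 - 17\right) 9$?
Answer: $-2331$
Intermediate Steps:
$C = -63$ ($C = \left(-7\right) 9 = -63$)
$37 C = 37 \left(-63\right) = -2331$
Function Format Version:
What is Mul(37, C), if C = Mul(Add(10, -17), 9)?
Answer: -2331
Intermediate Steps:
C = -63 (C = Mul(-7, 9) = -63)
Mul(37, C) = Mul(37, -63) = -2331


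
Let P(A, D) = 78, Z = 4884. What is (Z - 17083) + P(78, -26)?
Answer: -12121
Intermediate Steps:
(Z - 17083) + P(78, -26) = (4884 - 17083) + 78 = -12199 + 78 = -12121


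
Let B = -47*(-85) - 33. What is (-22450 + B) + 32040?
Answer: 13552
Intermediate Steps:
B = 3962 (B = 3995 - 33 = 3962)
(-22450 + B) + 32040 = (-22450 + 3962) + 32040 = -18488 + 32040 = 13552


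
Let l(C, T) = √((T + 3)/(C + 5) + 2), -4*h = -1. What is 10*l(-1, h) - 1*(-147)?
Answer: 147 + 15*√5/2 ≈ 163.77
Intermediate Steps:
h = ¼ (h = -¼*(-1) = ¼ ≈ 0.25000)
l(C, T) = √(2 + (3 + T)/(5 + C)) (l(C, T) = √((3 + T)/(5 + C) + 2) = √(2 + (3 + T)/(5 + C)))
10*l(-1, h) - 1*(-147) = 10*√((13 + ¼ + 2*(-1))/(5 - 1)) - 1*(-147) = 10*√((13 + ¼ - 2)/4) + 147 = 10*√((¼)*(45/4)) + 147 = 10*√(45/16) + 147 = 10*(3*√5/4) + 147 = 15*√5/2 + 147 = 147 + 15*√5/2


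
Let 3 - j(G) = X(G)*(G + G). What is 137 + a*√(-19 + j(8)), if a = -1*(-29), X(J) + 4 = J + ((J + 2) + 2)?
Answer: 137 + 116*I*√17 ≈ 137.0 + 478.28*I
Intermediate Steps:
X(J) = 2*J (X(J) = -4 + (J + ((J + 2) + 2)) = -4 + (J + ((2 + J) + 2)) = -4 + (J + (4 + J)) = -4 + (4 + 2*J) = 2*J)
j(G) = 3 - 4*G² (j(G) = 3 - 2*G*(G + G) = 3 - 2*G*2*G = 3 - 4*G²)
a = 29
137 + a*√(-19 + j(8)) = 137 + 29*√(-19 + (3 - 4*8²)) = 137 + 29*√(-19 + (3 - 4*64)) = 137 + 29*√(-19 + (3 - 256)) = 137 + 29*√(-19 - 253) = 137 + 29*√(-272) = 137 + 29*(4*I*√17) = 137 + 116*I*√17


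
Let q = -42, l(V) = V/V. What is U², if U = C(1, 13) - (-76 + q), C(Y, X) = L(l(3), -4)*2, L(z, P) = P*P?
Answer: 22500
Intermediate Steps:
l(V) = 1
L(z, P) = P²
C(Y, X) = 32 (C(Y, X) = (-4)²*2 = 16*2 = 32)
U = 150 (U = 32 - (-76 - 42) = 32 - 1*(-118) = 32 + 118 = 150)
U² = 150² = 22500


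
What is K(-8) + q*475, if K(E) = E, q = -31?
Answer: -14733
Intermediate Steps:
K(-8) + q*475 = -8 - 31*475 = -8 - 14725 = -14733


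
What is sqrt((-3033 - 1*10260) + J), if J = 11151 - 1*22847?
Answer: I*sqrt(24989) ≈ 158.08*I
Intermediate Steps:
J = -11696 (J = 11151 - 22847 = -11696)
sqrt((-3033 - 1*10260) + J) = sqrt((-3033 - 1*10260) - 11696) = sqrt((-3033 - 10260) - 11696) = sqrt(-13293 - 11696) = sqrt(-24989) = I*sqrt(24989)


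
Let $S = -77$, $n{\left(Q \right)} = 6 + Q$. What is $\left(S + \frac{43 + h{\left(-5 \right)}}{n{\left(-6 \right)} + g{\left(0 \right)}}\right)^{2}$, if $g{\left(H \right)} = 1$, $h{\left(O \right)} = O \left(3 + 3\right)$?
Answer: $4096$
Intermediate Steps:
$h{\left(O \right)} = 6 O$ ($h{\left(O \right)} = O 6 = 6 O$)
$\left(S + \frac{43 + h{\left(-5 \right)}}{n{\left(-6 \right)} + g{\left(0 \right)}}\right)^{2} = \left(-77 + \frac{43 + 6 \left(-5\right)}{\left(6 - 6\right) + 1}\right)^{2} = \left(-77 + \frac{43 - 30}{0 + 1}\right)^{2} = \left(-77 + \frac{13}{1}\right)^{2} = \left(-77 + 13 \cdot 1\right)^{2} = \left(-77 + 13\right)^{2} = \left(-64\right)^{2} = 4096$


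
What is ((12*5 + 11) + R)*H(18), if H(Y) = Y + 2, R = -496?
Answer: -8500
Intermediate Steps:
H(Y) = 2 + Y
((12*5 + 11) + R)*H(18) = ((12*5 + 11) - 496)*(2 + 18) = ((60 + 11) - 496)*20 = (71 - 496)*20 = -425*20 = -8500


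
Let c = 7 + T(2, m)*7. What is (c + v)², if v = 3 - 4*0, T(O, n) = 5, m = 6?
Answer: 2025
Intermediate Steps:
v = 3 (v = 3 + 0 = 3)
c = 42 (c = 7 + 5*7 = 7 + 35 = 42)
(c + v)² = (42 + 3)² = 45² = 2025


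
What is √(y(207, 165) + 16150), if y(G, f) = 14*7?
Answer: 2*√4062 ≈ 127.47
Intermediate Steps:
y(G, f) = 98
√(y(207, 165) + 16150) = √(98 + 16150) = √16248 = 2*√4062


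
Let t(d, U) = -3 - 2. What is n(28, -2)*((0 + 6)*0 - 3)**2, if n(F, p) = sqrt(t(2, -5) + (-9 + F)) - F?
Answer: -252 + 9*sqrt(14) ≈ -218.33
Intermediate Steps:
t(d, U) = -5
n(F, p) = sqrt(-14 + F) - F (n(F, p) = sqrt(-5 + (-9 + F)) - F = sqrt(-14 + F) - F)
n(28, -2)*((0 + 6)*0 - 3)**2 = (sqrt(-14 + 28) - 1*28)*((0 + 6)*0 - 3)**2 = (sqrt(14) - 28)*(6*0 - 3)**2 = (-28 + sqrt(14))*(0 - 3)**2 = (-28 + sqrt(14))*(-3)**2 = (-28 + sqrt(14))*9 = -252 + 9*sqrt(14)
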